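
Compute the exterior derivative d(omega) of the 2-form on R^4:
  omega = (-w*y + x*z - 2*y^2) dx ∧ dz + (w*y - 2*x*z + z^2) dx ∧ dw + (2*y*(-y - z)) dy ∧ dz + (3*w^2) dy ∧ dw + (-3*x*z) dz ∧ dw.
d(omega) = (w + 4*y) dx ∧ dy ∧ dz + (2*x - y - 5*z) dx ∧ dz ∧ dw + (-w) dx ∧ dy ∧ dw

For a 2-form omega = sum_{i<j} g_{ij} dx_i ∧ dx_j, the exterior derivative is
  d(omega) = sum_{i<j} d(g_{ij}) ∧ dx_i ∧ dx_j = sum_{i<j, k} (∂g_{ij}/∂x_k) dx_k ∧ dx_i ∧ dx_j.
Expand each term, using dx_k ∧ dx_i ∧ dx_j = sgn(permutation) dx_{(a)} ∧ dx_{(b)} ∧ dx_{(c)} with (a < b < c) sorted:
  d(-w*y + x*z - 2*y^2) includes (∂/∂y)(-w*y + x*z - 2*y^2) dy = (-w - 4*y) dy, which multiplied by dx ∧ dz gives (w + 4*y) dx ∧ dy ∧ dz
  d(-w*y + x*z - 2*y^2) includes (∂/∂w)(-w*y + x*z - 2*y^2) dw = (-y) dw, which multiplied by dx ∧ dz gives (-y) dx ∧ dz ∧ dw
  d(w*y - 2*x*z + z^2) includes (∂/∂y)(w*y - 2*x*z + z^2) dy = (w) dy, which multiplied by dx ∧ dw gives (-w) dx ∧ dy ∧ dw
  d(w*y - 2*x*z + z^2) includes (∂/∂z)(w*y - 2*x*z + z^2) dz = (-2*x + 2*z) dz, which multiplied by dx ∧ dw gives (2*x - 2*z) dx ∧ dz ∧ dw
  d(-3*x*z) includes (∂/∂x)(-3*x*z) dx = (-3*z) dx, which multiplied by dz ∧ dw gives (-3*z) dx ∧ dz ∧ dw
Collecting like 3-forms: d(omega) = (w + 4*y) dx ∧ dy ∧ dz + (2*x - y - 5*z) dx ∧ dz ∧ dw + (-w) dx ∧ dy ∧ dw.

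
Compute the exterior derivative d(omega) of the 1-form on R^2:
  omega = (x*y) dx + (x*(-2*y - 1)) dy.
d(omega) = (-x - 2*y - 1) dx ∧ dy

For a 1-form omega = sum_i f_i dx_i, the exterior derivative is
  d(omega) = sum_{i < j} (∂f_j/∂x_i - ∂f_i/∂x_j) dx_i ∧ dx_j.
  coefficient of dx ∧ dy: ∂f_2/∂x - ∂f_1/∂y = ∂(x*(-2*y - 1))/∂x - ∂(x*y)/∂y = -x - 2*y - 1
Assembling: d(omega) = (-x - 2*y - 1) dx ∧ dy.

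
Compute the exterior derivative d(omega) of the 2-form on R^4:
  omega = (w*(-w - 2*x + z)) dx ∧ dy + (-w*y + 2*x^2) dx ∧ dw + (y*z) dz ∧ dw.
d(omega) = (w) dx ∧ dy ∧ dz + (-w - 2*x + z) dx ∧ dy ∧ dw + (z) dy ∧ dz ∧ dw

For a 2-form omega = sum_{i<j} g_{ij} dx_i ∧ dx_j, the exterior derivative is
  d(omega) = sum_{i<j} d(g_{ij}) ∧ dx_i ∧ dx_j = sum_{i<j, k} (∂g_{ij}/∂x_k) dx_k ∧ dx_i ∧ dx_j.
Expand each term, using dx_k ∧ dx_i ∧ dx_j = sgn(permutation) dx_{(a)} ∧ dx_{(b)} ∧ dx_{(c)} with (a < b < c) sorted:
  d(w*(-w - 2*x + z)) includes (∂/∂z)(w*(-w - 2*x + z)) dz = (w) dz, which multiplied by dx ∧ dy gives (w) dx ∧ dy ∧ dz
  d(w*(-w - 2*x + z)) includes (∂/∂w)(w*(-w - 2*x + z)) dw = (-2*w - 2*x + z) dw, which multiplied by dx ∧ dy gives (-2*w - 2*x + z) dx ∧ dy ∧ dw
  d(-w*y + 2*x^2) includes (∂/∂y)(-w*y + 2*x^2) dy = (-w) dy, which multiplied by dx ∧ dw gives (w) dx ∧ dy ∧ dw
  d(y*z) includes (∂/∂y)(y*z) dy = (z) dy, which multiplied by dz ∧ dw gives (z) dy ∧ dz ∧ dw
Collecting like 3-forms: d(omega) = (w) dx ∧ dy ∧ dz + (-w - 2*x + z) dx ∧ dy ∧ dw + (z) dy ∧ dz ∧ dw.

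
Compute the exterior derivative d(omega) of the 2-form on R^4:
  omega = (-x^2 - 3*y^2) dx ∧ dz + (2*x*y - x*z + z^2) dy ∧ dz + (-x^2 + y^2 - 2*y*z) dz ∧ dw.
d(omega) = (8*y - z) dx ∧ dy ∧ dz + (-2*x) dx ∧ dz ∧ dw + (2*y - 2*z) dy ∧ dz ∧ dw

For a 2-form omega = sum_{i<j} g_{ij} dx_i ∧ dx_j, the exterior derivative is
  d(omega) = sum_{i<j} d(g_{ij}) ∧ dx_i ∧ dx_j = sum_{i<j, k} (∂g_{ij}/∂x_k) dx_k ∧ dx_i ∧ dx_j.
Expand each term, using dx_k ∧ dx_i ∧ dx_j = sgn(permutation) dx_{(a)} ∧ dx_{(b)} ∧ dx_{(c)} with (a < b < c) sorted:
  d(-x^2 - 3*y^2) includes (∂/∂y)(-x^2 - 3*y^2) dy = (-6*y) dy, which multiplied by dx ∧ dz gives (6*y) dx ∧ dy ∧ dz
  d(2*x*y - x*z + z^2) includes (∂/∂x)(2*x*y - x*z + z^2) dx = (2*y - z) dx, which multiplied by dy ∧ dz gives (2*y - z) dx ∧ dy ∧ dz
  d(-x^2 + y^2 - 2*y*z) includes (∂/∂x)(-x^2 + y^2 - 2*y*z) dx = (-2*x) dx, which multiplied by dz ∧ dw gives (-2*x) dx ∧ dz ∧ dw
  d(-x^2 + y^2 - 2*y*z) includes (∂/∂y)(-x^2 + y^2 - 2*y*z) dy = (2*y - 2*z) dy, which multiplied by dz ∧ dw gives (2*y - 2*z) dy ∧ dz ∧ dw
Collecting like 3-forms: d(omega) = (8*y - z) dx ∧ dy ∧ dz + (-2*x) dx ∧ dz ∧ dw + (2*y - 2*z) dy ∧ dz ∧ dw.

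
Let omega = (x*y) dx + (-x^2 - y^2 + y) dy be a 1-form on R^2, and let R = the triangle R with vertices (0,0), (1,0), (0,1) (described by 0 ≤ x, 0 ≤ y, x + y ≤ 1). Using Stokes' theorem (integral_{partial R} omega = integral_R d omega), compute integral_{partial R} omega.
integral_(partial R) omega = -1/2

Stokes: integral_partial_R omega = integral_R d omega with d omega = (∂Q/∂x - ∂P/∂y) dx ∧ dy.
  ∂Q/∂x = -2*x
  ∂P/∂y = x
  integrand = ∂Q/∂x - ∂P/∂y = -3*x.
Integrating over R: integral_0^1 integral_0^{1-x} (-3*x) dy dx = -1/2.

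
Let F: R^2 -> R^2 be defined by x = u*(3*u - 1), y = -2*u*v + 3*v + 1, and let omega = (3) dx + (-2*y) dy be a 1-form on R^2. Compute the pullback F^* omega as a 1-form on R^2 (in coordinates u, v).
F^* omega = (-8*u*v^2 + 18*u + 12*v^2 + 4*v - 3) du + (-8*u^2*v + 24*u*v + 4*u - 18*v - 6) dv

Using F^*(f dg) = (f ∘ F) d(g ∘ F), substitute each coordinate x_i by F_i(u, v) in f_i, and replace dx_i by d F_i = (∂F_i/∂u) du + (∂F_i/∂v) dv.
  For the x component: f_1(F) = 3; d F_1 = (6*u - 1) du + (0) dv
  For the y component: f_2(F) = 4*u*v - 6*v - 2; d F_2 = (-2*v) du + (3 - 2*u) dv
Combining and collecting du, dv coefficients:
  coeff of du: -8*u*v^2 + 18*u + 12*v^2 + 4*v - 3
  coeff of dv: -8*u^2*v + 24*u*v + 4*u - 18*v - 6
F^* omega = (-8*u*v^2 + 18*u + 12*v^2 + 4*v - 3) du + (-8*u^2*v + 24*u*v + 4*u - 18*v - 6) dv.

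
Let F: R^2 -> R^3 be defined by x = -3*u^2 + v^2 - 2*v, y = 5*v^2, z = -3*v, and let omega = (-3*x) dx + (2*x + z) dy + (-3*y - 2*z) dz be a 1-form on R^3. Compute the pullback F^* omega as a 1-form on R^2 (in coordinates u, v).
F^* omega = (18*u*(-3*u^2 + v^2 - 2*v)) du + (-42*u^2*v - 18*u^2 + 14*v^3 - 7*v^2 - 30*v) dv

Using F^*(f dg) = (f ∘ F) d(g ∘ F), substitute each coordinate x_i by F_i(u, v) in f_i, and replace dx_i by d F_i = (∂F_i/∂u) du + (∂F_i/∂v) dv.
  For the x component: f_1(F) = 9*u^2 - 3*v^2 + 6*v; d F_1 = (-6*u) du + (2*v - 2) dv
  For the y component: f_2(F) = -6*u^2 + 2*v^2 - 7*v; d F_2 = (0) du + (10*v) dv
  For the z component: f_3(F) = 3*v*(2 - 5*v); d F_3 = (0) du + (-3) dv
Combining and collecting du, dv coefficients:
  coeff of du: 18*u*(-3*u^2 + v^2 - 2*v)
  coeff of dv: -42*u^2*v - 18*u^2 + 14*v^3 - 7*v^2 - 30*v
F^* omega = (18*u*(-3*u^2 + v^2 - 2*v)) du + (-42*u^2*v - 18*u^2 + 14*v^3 - 7*v^2 - 30*v) dv.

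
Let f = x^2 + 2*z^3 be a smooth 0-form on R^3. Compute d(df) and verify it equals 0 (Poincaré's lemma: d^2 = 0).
d(df) = 0

Step 1: df = sum_i (∂f/∂x_i) dx_i = (2*x) dx + (0) dy + (6*z^2) dz.
Step 2: Apply d again. Using the 1-form formula, the coefficient of dx ∧ dy in d(df) is ∂^2 f/∂x ∂y - ∂^2 f/∂y ∂x = (0) - (0) = 0 (equality of mixed partials for smooth f).
Similarly for dx ∧ dz and dy ∧ dz — all coefficients vanish. So d(df) = 0.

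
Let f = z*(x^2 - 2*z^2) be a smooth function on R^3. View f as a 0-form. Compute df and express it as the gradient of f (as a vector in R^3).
df = (2*x*z) dx + (0) dy + (x^2 - 6*z^2) dz; grad f = (2*x*z, 0, x^2 - 6*z^2)

For a 0-form f, d f = (∂f/∂x) dx + (∂f/∂y) dy + (∂f/∂z) dz. The components of the vector representation are exactly the entries of grad f in Cartesian coordinates:
  ∂f/∂x = 2*x*z
  ∂f/∂y = 0
  ∂f/∂z = x^2 - 6*z^2.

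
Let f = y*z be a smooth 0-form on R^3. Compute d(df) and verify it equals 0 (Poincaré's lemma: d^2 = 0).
d(df) = 0

Step 1: df = sum_i (∂f/∂x_i) dx_i = (0) dx + (z) dy + (y) dz.
Step 2: Apply d again. Using the 1-form formula, the coefficient of dx ∧ dy in d(df) is ∂^2 f/∂x ∂y - ∂^2 f/∂y ∂x = (0) - (0) = 0 (equality of mixed partials for smooth f).
Similarly for dx ∧ dz and dy ∧ dz — all coefficients vanish. So d(df) = 0.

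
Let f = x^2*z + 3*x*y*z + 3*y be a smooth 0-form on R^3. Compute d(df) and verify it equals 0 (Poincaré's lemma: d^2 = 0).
d(df) = 0

Step 1: df = sum_i (∂f/∂x_i) dx_i = (z*(2*x + 3*y)) dx + (3*x*z + 3) dy + (x*(x + 3*y)) dz.
Step 2: Apply d again. Using the 1-form formula, the coefficient of dx ∧ dy in d(df) is ∂^2 f/∂x ∂y - ∂^2 f/∂y ∂x = (3*z) - (3*z) = 0 (equality of mixed partials for smooth f).
Similarly for dx ∧ dz and dy ∧ dz — all coefficients vanish. So d(df) = 0.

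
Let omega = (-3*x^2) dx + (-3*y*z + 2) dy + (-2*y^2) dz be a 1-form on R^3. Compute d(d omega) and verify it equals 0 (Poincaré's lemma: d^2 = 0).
d(d omega) = 0

Step 1: d omega = sum_{i<j} (∂f_j/∂x_i - ∂f_i/∂x_j) dx_i ∧ dx_j:
  coeff of dx ∧ dy: 0
  coeff of dx ∧ dz: 0
  coeff of dy ∧ dz: -y
Step 2: Apply d again to each 2-form coefficient. The only possible 3-form in R^3 is dx ∧ dy ∧ dz, with coefficient
  ∂(coeff of dy∧dz)/∂x - ∂(coeff of dx∧dz)/∂y + ∂(coeff of dx∧dy)/∂z
  = ∂/∂x (-y) - ∂/∂y (0) + ∂/∂z (0).
Each of these terms simplifies to sums of mixed partials that cancel in pairs. The result is 0 (by equality of mixed partials for smooth functions — Schwarz / Clairaut).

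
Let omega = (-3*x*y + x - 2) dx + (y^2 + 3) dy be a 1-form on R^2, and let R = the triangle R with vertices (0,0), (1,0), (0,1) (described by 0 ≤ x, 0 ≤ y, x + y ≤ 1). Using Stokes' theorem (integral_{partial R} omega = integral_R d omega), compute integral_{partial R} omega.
integral_(partial R) omega = 1/2

Stokes: integral_partial_R omega = integral_R d omega with d omega = (∂Q/∂x - ∂P/∂y) dx ∧ dy.
  ∂Q/∂x = 0
  ∂P/∂y = -3*x
  integrand = ∂Q/∂x - ∂P/∂y = 3*x.
Integrating over R: integral_0^1 integral_0^{1-x} (3*x) dy dx = 1/2.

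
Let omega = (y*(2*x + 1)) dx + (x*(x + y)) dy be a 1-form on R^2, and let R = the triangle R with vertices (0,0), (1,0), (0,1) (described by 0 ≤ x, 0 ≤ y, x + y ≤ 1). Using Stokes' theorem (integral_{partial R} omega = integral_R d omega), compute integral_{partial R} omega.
integral_(partial R) omega = -1/3

Stokes: integral_partial_R omega = integral_R d omega with d omega = (∂Q/∂x - ∂P/∂y) dx ∧ dy.
  ∂Q/∂x = 2*x + y
  ∂P/∂y = 2*x + 1
  integrand = ∂Q/∂x - ∂P/∂y = y - 1.
Integrating over R: integral_0^1 integral_0^{1-x} (y - 1) dy dx = -1/3.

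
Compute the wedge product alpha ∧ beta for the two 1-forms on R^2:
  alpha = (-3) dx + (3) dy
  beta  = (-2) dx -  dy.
alpha ∧ beta = (9) dx ∧ dy

Distribute the wedge, using dx_i ∧ dx_j = -dx_j ∧ dx_i and dx_i ∧ dx_i = 0. For each pair (i, j) with i < j, the coefficient of dx_i ∧ dx_j in alpha ∧ beta is (alpha_i * beta_j - alpha_j * beta_i). Collecting: alpha ∧ beta = (9) dx ∧ dy.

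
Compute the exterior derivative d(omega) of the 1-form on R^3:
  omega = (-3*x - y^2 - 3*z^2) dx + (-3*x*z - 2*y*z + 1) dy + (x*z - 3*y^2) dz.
d(omega) = (2*y - 3*z) dx ∧ dy + (7*z) dx ∧ dz + (3*x - 4*y) dy ∧ dz

For a 1-form omega = sum_i f_i dx_i, the exterior derivative is
  d(omega) = sum_{i < j} (∂f_j/∂x_i - ∂f_i/∂x_j) dx_i ∧ dx_j.
  coefficient of dx ∧ dy: ∂f_2/∂x - ∂f_1/∂y = ∂(-3*x*z - 2*y*z + 1)/∂x - ∂(-3*x - y^2 - 3*z^2)/∂y = 2*y - 3*z
  coefficient of dx ∧ dz: ∂f_3/∂x - ∂f_1/∂z = ∂(x*z - 3*y^2)/∂x - ∂(-3*x - y^2 - 3*z^2)/∂z = 7*z
  coefficient of dy ∧ dz: ∂f_3/∂y - ∂f_2/∂z = ∂(x*z - 3*y^2)/∂y - ∂(-3*x*z - 2*y*z + 1)/∂z = 3*x - 4*y
Assembling: d(omega) = (2*y - 3*z) dx ∧ dy + (7*z) dx ∧ dz + (3*x - 4*y) dy ∧ dz.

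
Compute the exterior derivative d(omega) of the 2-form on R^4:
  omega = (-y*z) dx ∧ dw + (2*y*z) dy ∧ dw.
d(omega) = (z) dx ∧ dy ∧ dw + (y) dx ∧ dz ∧ dw + (-2*y) dy ∧ dz ∧ dw

For a 2-form omega = sum_{i<j} g_{ij} dx_i ∧ dx_j, the exterior derivative is
  d(omega) = sum_{i<j} d(g_{ij}) ∧ dx_i ∧ dx_j = sum_{i<j, k} (∂g_{ij}/∂x_k) dx_k ∧ dx_i ∧ dx_j.
Expand each term, using dx_k ∧ dx_i ∧ dx_j = sgn(permutation) dx_{(a)} ∧ dx_{(b)} ∧ dx_{(c)} with (a < b < c) sorted:
  d(-y*z) includes (∂/∂y)(-y*z) dy = (-z) dy, which multiplied by dx ∧ dw gives (z) dx ∧ dy ∧ dw
  d(-y*z) includes (∂/∂z)(-y*z) dz = (-y) dz, which multiplied by dx ∧ dw gives (y) dx ∧ dz ∧ dw
  d(2*y*z) includes (∂/∂z)(2*y*z) dz = (2*y) dz, which multiplied by dy ∧ dw gives (-2*y) dy ∧ dz ∧ dw
Collecting like 3-forms: d(omega) = (z) dx ∧ dy ∧ dw + (y) dx ∧ dz ∧ dw + (-2*y) dy ∧ dz ∧ dw.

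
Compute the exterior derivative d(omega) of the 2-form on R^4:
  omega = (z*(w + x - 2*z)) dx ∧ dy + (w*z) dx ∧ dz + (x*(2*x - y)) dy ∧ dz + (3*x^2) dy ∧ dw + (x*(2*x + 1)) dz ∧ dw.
d(omega) = (w + 5*x - y - 4*z) dx ∧ dy ∧ dz + (6*x + z) dx ∧ dy ∧ dw + (4*x + z + 1) dx ∧ dz ∧ dw

For a 2-form omega = sum_{i<j} g_{ij} dx_i ∧ dx_j, the exterior derivative is
  d(omega) = sum_{i<j} d(g_{ij}) ∧ dx_i ∧ dx_j = sum_{i<j, k} (∂g_{ij}/∂x_k) dx_k ∧ dx_i ∧ dx_j.
Expand each term, using dx_k ∧ dx_i ∧ dx_j = sgn(permutation) dx_{(a)} ∧ dx_{(b)} ∧ dx_{(c)} with (a < b < c) sorted:
  d(z*(w + x - 2*z)) includes (∂/∂z)(z*(w + x - 2*z)) dz = (w + x - 4*z) dz, which multiplied by dx ∧ dy gives (w + x - 4*z) dx ∧ dy ∧ dz
  d(z*(w + x - 2*z)) includes (∂/∂w)(z*(w + x - 2*z)) dw = (z) dw, which multiplied by dx ∧ dy gives (z) dx ∧ dy ∧ dw
  d(w*z) includes (∂/∂w)(w*z) dw = (z) dw, which multiplied by dx ∧ dz gives (z) dx ∧ dz ∧ dw
  d(x*(2*x - y)) includes (∂/∂x)(x*(2*x - y)) dx = (4*x - y) dx, which multiplied by dy ∧ dz gives (4*x - y) dx ∧ dy ∧ dz
  d(3*x^2) includes (∂/∂x)(3*x^2) dx = (6*x) dx, which multiplied by dy ∧ dw gives (6*x) dx ∧ dy ∧ dw
  d(x*(2*x + 1)) includes (∂/∂x)(x*(2*x + 1)) dx = (4*x + 1) dx, which multiplied by dz ∧ dw gives (4*x + 1) dx ∧ dz ∧ dw
Collecting like 3-forms: d(omega) = (w + 5*x - y - 4*z) dx ∧ dy ∧ dz + (6*x + z) dx ∧ dy ∧ dw + (4*x + z + 1) dx ∧ dz ∧ dw.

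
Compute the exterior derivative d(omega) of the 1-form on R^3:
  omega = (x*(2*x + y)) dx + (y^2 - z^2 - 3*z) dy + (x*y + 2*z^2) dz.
d(omega) = (-x) dx ∧ dy + (y) dx ∧ dz + (x + 2*z + 3) dy ∧ dz

For a 1-form omega = sum_i f_i dx_i, the exterior derivative is
  d(omega) = sum_{i < j} (∂f_j/∂x_i - ∂f_i/∂x_j) dx_i ∧ dx_j.
  coefficient of dx ∧ dy: ∂f_2/∂x - ∂f_1/∂y = ∂(y^2 - z^2 - 3*z)/∂x - ∂(x*(2*x + y))/∂y = -x
  coefficient of dx ∧ dz: ∂f_3/∂x - ∂f_1/∂z = ∂(x*y + 2*z^2)/∂x - ∂(x*(2*x + y))/∂z = y
  coefficient of dy ∧ dz: ∂f_3/∂y - ∂f_2/∂z = ∂(x*y + 2*z^2)/∂y - ∂(y^2 - z^2 - 3*z)/∂z = x + 2*z + 3
Assembling: d(omega) = (-x) dx ∧ dy + (y) dx ∧ dz + (x + 2*z + 3) dy ∧ dz.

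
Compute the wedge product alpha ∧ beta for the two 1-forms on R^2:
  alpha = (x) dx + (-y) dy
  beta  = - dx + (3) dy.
alpha ∧ beta = (3*x - y) dx ∧ dy

Distribute the wedge, using dx_i ∧ dx_j = -dx_j ∧ dx_i and dx_i ∧ dx_i = 0. For each pair (i, j) with i < j, the coefficient of dx_i ∧ dx_j in alpha ∧ beta is (alpha_i * beta_j - alpha_j * beta_i). Collecting: alpha ∧ beta = (3*x - y) dx ∧ dy.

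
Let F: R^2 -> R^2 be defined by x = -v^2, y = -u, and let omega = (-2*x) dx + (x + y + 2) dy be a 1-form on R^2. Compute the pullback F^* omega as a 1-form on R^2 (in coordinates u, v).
F^* omega = (u + v^2 - 2) du + (-4*v^3) dv

Using F^*(f dg) = (f ∘ F) d(g ∘ F), substitute each coordinate x_i by F_i(u, v) in f_i, and replace dx_i by d F_i = (∂F_i/∂u) du + (∂F_i/∂v) dv.
  For the x component: f_1(F) = 2*v^2; d F_1 = (0) du + (-2*v) dv
  For the y component: f_2(F) = -u - v^2 + 2; d F_2 = (-1) du + (0) dv
Combining and collecting du, dv coefficients:
  coeff of du: u + v^2 - 2
  coeff of dv: -4*v^3
F^* omega = (u + v^2 - 2) du + (-4*v^3) dv.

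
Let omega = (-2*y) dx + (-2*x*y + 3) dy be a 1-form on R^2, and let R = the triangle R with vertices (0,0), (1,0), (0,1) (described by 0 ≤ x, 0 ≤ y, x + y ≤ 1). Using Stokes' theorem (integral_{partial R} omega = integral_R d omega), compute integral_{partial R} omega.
integral_(partial R) omega = 2/3

Stokes: integral_partial_R omega = integral_R d omega with d omega = (∂Q/∂x - ∂P/∂y) dx ∧ dy.
  ∂Q/∂x = -2*y
  ∂P/∂y = -2
  integrand = ∂Q/∂x - ∂P/∂y = 2 - 2*y.
Integrating over R: integral_0^1 integral_0^{1-x} (2 - 2*y) dy dx = 2/3.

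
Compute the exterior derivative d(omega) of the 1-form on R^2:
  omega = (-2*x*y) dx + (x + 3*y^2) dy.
d(omega) = (2*x + 1) dx ∧ dy

For a 1-form omega = sum_i f_i dx_i, the exterior derivative is
  d(omega) = sum_{i < j} (∂f_j/∂x_i - ∂f_i/∂x_j) dx_i ∧ dx_j.
  coefficient of dx ∧ dy: ∂f_2/∂x - ∂f_1/∂y = ∂(x + 3*y^2)/∂x - ∂(-2*x*y)/∂y = 2*x + 1
Assembling: d(omega) = (2*x + 1) dx ∧ dy.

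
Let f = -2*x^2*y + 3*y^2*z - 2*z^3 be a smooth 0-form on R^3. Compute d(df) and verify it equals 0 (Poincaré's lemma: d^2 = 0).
d(df) = 0

Step 1: df = sum_i (∂f/∂x_i) dx_i = (-4*x*y) dx + (-2*x^2 + 6*y*z) dy + (3*y^2 - 6*z^2) dz.
Step 2: Apply d again. Using the 1-form formula, the coefficient of dx ∧ dy in d(df) is ∂^2 f/∂x ∂y - ∂^2 f/∂y ∂x = (-4*x) - (-4*x) = 0 (equality of mixed partials for smooth f).
Similarly for dx ∧ dz and dy ∧ dz — all coefficients vanish. So d(df) = 0.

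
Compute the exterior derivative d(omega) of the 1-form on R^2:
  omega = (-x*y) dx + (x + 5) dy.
d(omega) = (x + 1) dx ∧ dy

For a 1-form omega = sum_i f_i dx_i, the exterior derivative is
  d(omega) = sum_{i < j} (∂f_j/∂x_i - ∂f_i/∂x_j) dx_i ∧ dx_j.
  coefficient of dx ∧ dy: ∂f_2/∂x - ∂f_1/∂y = ∂(x + 5)/∂x - ∂(-x*y)/∂y = x + 1
Assembling: d(omega) = (x + 1) dx ∧ dy.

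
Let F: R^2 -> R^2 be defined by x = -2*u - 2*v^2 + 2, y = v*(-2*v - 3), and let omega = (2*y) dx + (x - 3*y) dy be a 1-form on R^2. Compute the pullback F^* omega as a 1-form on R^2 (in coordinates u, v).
F^* omega = (4*v*(2*v + 3)) du + (8*u*v + 6*u - 24*v^2 - 35*v - 6) dv

Using F^*(f dg) = (f ∘ F) d(g ∘ F), substitute each coordinate x_i by F_i(u, v) in f_i, and replace dx_i by d F_i = (∂F_i/∂u) du + (∂F_i/∂v) dv.
  For the x component: f_1(F) = 2*v*(-2*v - 3); d F_1 = (-2) du + (-4*v) dv
  For the y component: f_2(F) = -2*u + 4*v^2 + 9*v + 2; d F_2 = (0) du + (-4*v - 3) dv
Combining and collecting du, dv coefficients:
  coeff of du: 4*v*(2*v + 3)
  coeff of dv: 8*u*v + 6*u - 24*v^2 - 35*v - 6
F^* omega = (4*v*(2*v + 3)) du + (8*u*v + 6*u - 24*v^2 - 35*v - 6) dv.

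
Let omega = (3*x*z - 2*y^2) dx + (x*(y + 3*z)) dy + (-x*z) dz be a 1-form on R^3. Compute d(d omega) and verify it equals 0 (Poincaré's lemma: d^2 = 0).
d(d omega) = 0

Step 1: d omega = sum_{i<j} (∂f_j/∂x_i - ∂f_i/∂x_j) dx_i ∧ dx_j:
  coeff of dx ∧ dy: 5*y + 3*z
  coeff of dx ∧ dz: -3*x - z
  coeff of dy ∧ dz: -3*x
Step 2: Apply d again to each 2-form coefficient. The only possible 3-form in R^3 is dx ∧ dy ∧ dz, with coefficient
  ∂(coeff of dy∧dz)/∂x - ∂(coeff of dx∧dz)/∂y + ∂(coeff of dx∧dy)/∂z
  = ∂/∂x (-3*x) - ∂/∂y (-3*x - z) + ∂/∂z (5*y + 3*z).
Each of these terms simplifies to sums of mixed partials that cancel in pairs. The result is 0 (by equality of mixed partials for smooth functions — Schwarz / Clairaut).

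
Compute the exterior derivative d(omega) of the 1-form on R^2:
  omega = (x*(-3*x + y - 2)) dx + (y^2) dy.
d(omega) = (-x) dx ∧ dy

For a 1-form omega = sum_i f_i dx_i, the exterior derivative is
  d(omega) = sum_{i < j} (∂f_j/∂x_i - ∂f_i/∂x_j) dx_i ∧ dx_j.
  coefficient of dx ∧ dy: ∂f_2/∂x - ∂f_1/∂y = ∂(y^2)/∂x - ∂(x*(-3*x + y - 2))/∂y = -x
Assembling: d(omega) = (-x) dx ∧ dy.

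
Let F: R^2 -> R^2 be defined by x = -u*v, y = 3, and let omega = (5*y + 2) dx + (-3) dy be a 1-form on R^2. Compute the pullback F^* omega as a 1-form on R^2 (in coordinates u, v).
F^* omega = (-17*v) du + (-17*u) dv

Using F^*(f dg) = (f ∘ F) d(g ∘ F), substitute each coordinate x_i by F_i(u, v) in f_i, and replace dx_i by d F_i = (∂F_i/∂u) du + (∂F_i/∂v) dv.
  For the x component: f_1(F) = 17; d F_1 = (-v) du + (-u) dv
  For the y component: f_2(F) = -3; d F_2 = (0) du + (0) dv
Combining and collecting du, dv coefficients:
  coeff of du: -17*v
  coeff of dv: -17*u
F^* omega = (-17*v) du + (-17*u) dv.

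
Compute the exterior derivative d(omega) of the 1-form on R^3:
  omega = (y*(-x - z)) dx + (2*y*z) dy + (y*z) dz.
d(omega) = (x + z) dx ∧ dy + (y) dx ∧ dz + (-2*y + z) dy ∧ dz

For a 1-form omega = sum_i f_i dx_i, the exterior derivative is
  d(omega) = sum_{i < j} (∂f_j/∂x_i - ∂f_i/∂x_j) dx_i ∧ dx_j.
  coefficient of dx ∧ dy: ∂f_2/∂x - ∂f_1/∂y = ∂(2*y*z)/∂x - ∂(y*(-x - z))/∂y = x + z
  coefficient of dx ∧ dz: ∂f_3/∂x - ∂f_1/∂z = ∂(y*z)/∂x - ∂(y*(-x - z))/∂z = y
  coefficient of dy ∧ dz: ∂f_3/∂y - ∂f_2/∂z = ∂(y*z)/∂y - ∂(2*y*z)/∂z = -2*y + z
Assembling: d(omega) = (x + z) dx ∧ dy + (y) dx ∧ dz + (-2*y + z) dy ∧ dz.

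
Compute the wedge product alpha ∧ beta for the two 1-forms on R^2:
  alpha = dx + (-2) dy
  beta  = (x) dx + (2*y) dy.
alpha ∧ beta = (2*x + 2*y) dx ∧ dy

Distribute the wedge, using dx_i ∧ dx_j = -dx_j ∧ dx_i and dx_i ∧ dx_i = 0. For each pair (i, j) with i < j, the coefficient of dx_i ∧ dx_j in alpha ∧ beta is (alpha_i * beta_j - alpha_j * beta_i). Collecting: alpha ∧ beta = (2*x + 2*y) dx ∧ dy.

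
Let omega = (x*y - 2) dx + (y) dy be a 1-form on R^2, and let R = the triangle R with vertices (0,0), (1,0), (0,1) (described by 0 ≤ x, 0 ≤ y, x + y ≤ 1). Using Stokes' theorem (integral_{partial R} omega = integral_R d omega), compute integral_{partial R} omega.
integral_(partial R) omega = -1/6

Stokes: integral_partial_R omega = integral_R d omega with d omega = (∂Q/∂x - ∂P/∂y) dx ∧ dy.
  ∂Q/∂x = 0
  ∂P/∂y = x
  integrand = ∂Q/∂x - ∂P/∂y = -x.
Integrating over R: integral_0^1 integral_0^{1-x} (-x) dy dx = -1/6.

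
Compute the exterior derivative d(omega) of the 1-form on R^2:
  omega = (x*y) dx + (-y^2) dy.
d(omega) = (-x) dx ∧ dy

For a 1-form omega = sum_i f_i dx_i, the exterior derivative is
  d(omega) = sum_{i < j} (∂f_j/∂x_i - ∂f_i/∂x_j) dx_i ∧ dx_j.
  coefficient of dx ∧ dy: ∂f_2/∂x - ∂f_1/∂y = ∂(-y^2)/∂x - ∂(x*y)/∂y = -x
Assembling: d(omega) = (-x) dx ∧ dy.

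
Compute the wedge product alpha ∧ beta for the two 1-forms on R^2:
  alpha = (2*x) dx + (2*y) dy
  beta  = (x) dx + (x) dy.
alpha ∧ beta = (2*x*(x - y)) dx ∧ dy

Distribute the wedge, using dx_i ∧ dx_j = -dx_j ∧ dx_i and dx_i ∧ dx_i = 0. For each pair (i, j) with i < j, the coefficient of dx_i ∧ dx_j in alpha ∧ beta is (alpha_i * beta_j - alpha_j * beta_i). Collecting: alpha ∧ beta = (2*x*(x - y)) dx ∧ dy.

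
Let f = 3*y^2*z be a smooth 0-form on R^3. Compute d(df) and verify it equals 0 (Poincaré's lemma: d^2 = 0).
d(df) = 0

Step 1: df = sum_i (∂f/∂x_i) dx_i = (0) dx + (6*y*z) dy + (3*y^2) dz.
Step 2: Apply d again. Using the 1-form formula, the coefficient of dx ∧ dy in d(df) is ∂^2 f/∂x ∂y - ∂^2 f/∂y ∂x = (0) - (0) = 0 (equality of mixed partials for smooth f).
Similarly for dx ∧ dz and dy ∧ dz — all coefficients vanish. So d(df) = 0.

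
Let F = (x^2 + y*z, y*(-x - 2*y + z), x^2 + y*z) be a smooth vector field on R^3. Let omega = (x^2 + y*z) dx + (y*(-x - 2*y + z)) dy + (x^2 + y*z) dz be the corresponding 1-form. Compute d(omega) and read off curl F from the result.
d(omega) = (-y + z) dy ∧ dz + (-2*x + y) dz ∧ dx + (-y - z) dx ∧ dy; curl F = (-y + z, -2*x + y, -y - z)

d omega = sum_{i<j} (∂f_j/∂x_i - ∂f_i/∂x_j) dx_i ∧ dx_j. Under the identification (dy ∧ dz, dz ∧ dx, dx ∧ dy) ↔ (e_x, e_y, e_z), the coefficients are exactly the components of curl F. Compute:
  ∂R/∂y - ∂Q/∂z = (z) - (y) = -y + z
  ∂P/∂z - ∂R/∂x = (y) - (2*x) = -2*x + y
  ∂Q/∂x - ∂P/∂y = (-y) - (z) = -y - z.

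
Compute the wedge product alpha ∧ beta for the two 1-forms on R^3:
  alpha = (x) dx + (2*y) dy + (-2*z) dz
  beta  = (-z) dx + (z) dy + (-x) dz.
alpha ∧ beta = (z*(x + 2*y)) dx ∧ dy + (-x^2 - 2*z^2) dx ∧ dz + (-2*x*y + 2*z^2) dy ∧ dz

Distribute the wedge, using dx_i ∧ dx_j = -dx_j ∧ dx_i and dx_i ∧ dx_i = 0. For each pair (i, j) with i < j, the coefficient of dx_i ∧ dx_j in alpha ∧ beta is (alpha_i * beta_j - alpha_j * beta_i). Collecting: alpha ∧ beta = (z*(x + 2*y)) dx ∧ dy + (-x^2 - 2*z^2) dx ∧ dz + (-2*x*y + 2*z^2) dy ∧ dz.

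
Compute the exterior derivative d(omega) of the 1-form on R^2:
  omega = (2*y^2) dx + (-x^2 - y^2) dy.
d(omega) = (-2*x - 4*y) dx ∧ dy

For a 1-form omega = sum_i f_i dx_i, the exterior derivative is
  d(omega) = sum_{i < j} (∂f_j/∂x_i - ∂f_i/∂x_j) dx_i ∧ dx_j.
  coefficient of dx ∧ dy: ∂f_2/∂x - ∂f_1/∂y = ∂(-x^2 - y^2)/∂x - ∂(2*y^2)/∂y = -2*x - 4*y
Assembling: d(omega) = (-2*x - 4*y) dx ∧ dy.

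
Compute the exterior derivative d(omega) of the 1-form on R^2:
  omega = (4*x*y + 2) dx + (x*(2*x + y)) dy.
d(omega) = (y) dx ∧ dy

For a 1-form omega = sum_i f_i dx_i, the exterior derivative is
  d(omega) = sum_{i < j} (∂f_j/∂x_i - ∂f_i/∂x_j) dx_i ∧ dx_j.
  coefficient of dx ∧ dy: ∂f_2/∂x - ∂f_1/∂y = ∂(x*(2*x + y))/∂x - ∂(4*x*y + 2)/∂y = y
Assembling: d(omega) = (y) dx ∧ dy.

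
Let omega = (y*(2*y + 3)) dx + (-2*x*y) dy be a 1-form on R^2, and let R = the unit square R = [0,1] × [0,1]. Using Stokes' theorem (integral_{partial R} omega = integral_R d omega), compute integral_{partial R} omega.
integral_(partial R) omega = -6

Stokes: integral_partial_R omega = integral_R d omega with d omega = (∂Q/∂x - ∂P/∂y) dx ∧ dy.
  ∂Q/∂x = -2*y
  ∂P/∂y = 4*y + 3
  integrand = ∂Q/∂x - ∂P/∂y = -6*y - 3.
Integrating over R: integral_0^1 integral_0^1 (-6*y - 3) dx dy = -6.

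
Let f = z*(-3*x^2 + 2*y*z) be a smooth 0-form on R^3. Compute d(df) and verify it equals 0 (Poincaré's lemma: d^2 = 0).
d(df) = 0

Step 1: df = sum_i (∂f/∂x_i) dx_i = (-6*x*z) dx + (2*z^2) dy + (-3*x^2 + 4*y*z) dz.
Step 2: Apply d again. Using the 1-form formula, the coefficient of dx ∧ dy in d(df) is ∂^2 f/∂x ∂y - ∂^2 f/∂y ∂x = (0) - (0) = 0 (equality of mixed partials for smooth f).
Similarly for dx ∧ dz and dy ∧ dz — all coefficients vanish. So d(df) = 0.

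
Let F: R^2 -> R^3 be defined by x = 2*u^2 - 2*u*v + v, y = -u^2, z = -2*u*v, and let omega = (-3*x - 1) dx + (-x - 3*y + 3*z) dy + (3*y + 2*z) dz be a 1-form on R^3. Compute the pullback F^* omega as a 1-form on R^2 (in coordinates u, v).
F^* omega = (-26*u^3 + 50*u^2*v - 4*u*v^2 - 10*u*v - 4*u + 6*v^2 + 2*v) du + (18*u^3 - 4*u^2*v - 6*u^2 + 12*u*v + 2*u - 3*v - 1) dv

Using F^*(f dg) = (f ∘ F) d(g ∘ F), substitute each coordinate x_i by F_i(u, v) in f_i, and replace dx_i by d F_i = (∂F_i/∂u) du + (∂F_i/∂v) dv.
  For the x component: f_1(F) = -6*u^2 + 6*u*v - 3*v - 1; d F_1 = (4*u - 2*v) du + (1 - 2*u) dv
  For the y component: f_2(F) = u^2 - 4*u*v - v; d F_2 = (-2*u) du + (0) dv
  For the z component: f_3(F) = u*(-3*u - 4*v); d F_3 = (-2*v) du + (-2*u) dv
Combining and collecting du, dv coefficients:
  coeff of du: -26*u^3 + 50*u^2*v - 4*u*v^2 - 10*u*v - 4*u + 6*v^2 + 2*v
  coeff of dv: 18*u^3 - 4*u^2*v - 6*u^2 + 12*u*v + 2*u - 3*v - 1
F^* omega = (-26*u^3 + 50*u^2*v - 4*u*v^2 - 10*u*v - 4*u + 6*v^2 + 2*v) du + (18*u^3 - 4*u^2*v - 6*u^2 + 12*u*v + 2*u - 3*v - 1) dv.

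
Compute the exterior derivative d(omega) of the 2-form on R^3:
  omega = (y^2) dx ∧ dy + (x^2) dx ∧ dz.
d(omega) = 0

For a 2-form omega = sum_{i<j} g_{ij} dx_i ∧ dx_j, the exterior derivative is
  d(omega) = sum_{i<j} d(g_{ij}) ∧ dx_i ∧ dx_j = sum_{i<j, k} (∂g_{ij}/∂x_k) dx_k ∧ dx_i ∧ dx_j.
Expand each term, using dx_k ∧ dx_i ∧ dx_j = sgn(permutation) dx_{(a)} ∧ dx_{(b)} ∧ dx_{(c)} with (a < b < c) sorted:

Collecting like 3-forms: d(omega) = 0.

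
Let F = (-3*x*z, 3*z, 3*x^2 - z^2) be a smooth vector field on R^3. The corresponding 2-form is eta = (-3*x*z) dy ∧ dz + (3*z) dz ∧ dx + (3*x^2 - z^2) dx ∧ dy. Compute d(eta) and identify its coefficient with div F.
d(eta) = (-5*z) dx ∧ dy ∧ dz; div F = -5*z

For a 2-form in R^3 of the form above, applying d gives a 3-form with coefficient ∂P/∂x + ∂Q/∂y + ∂R/∂z:
  ∂P/∂x = -3*z
  ∂Q/∂y = 0
  ∂R/∂z = -2*z
Sum = -5*z, which is exactly div F.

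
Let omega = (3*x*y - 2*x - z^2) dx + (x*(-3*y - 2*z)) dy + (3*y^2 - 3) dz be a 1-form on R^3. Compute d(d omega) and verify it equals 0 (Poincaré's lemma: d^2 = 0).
d(d omega) = 0

Step 1: d omega = sum_{i<j} (∂f_j/∂x_i - ∂f_i/∂x_j) dx_i ∧ dx_j:
  coeff of dx ∧ dy: -3*x - 3*y - 2*z
  coeff of dx ∧ dz: 2*z
  coeff of dy ∧ dz: 2*x + 6*y
Step 2: Apply d again to each 2-form coefficient. The only possible 3-form in R^3 is dx ∧ dy ∧ dz, with coefficient
  ∂(coeff of dy∧dz)/∂x - ∂(coeff of dx∧dz)/∂y + ∂(coeff of dx∧dy)/∂z
  = ∂/∂x (2*x + 6*y) - ∂/∂y (2*z) + ∂/∂z (-3*x - 3*y - 2*z).
Each of these terms simplifies to sums of mixed partials that cancel in pairs. The result is 0 (by equality of mixed partials for smooth functions — Schwarz / Clairaut).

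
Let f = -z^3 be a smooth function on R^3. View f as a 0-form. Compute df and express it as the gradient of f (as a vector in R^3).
df = (0) dx + (0) dy + (-3*z^2) dz; grad f = (0, 0, -3*z^2)

For a 0-form f, d f = (∂f/∂x) dx + (∂f/∂y) dy + (∂f/∂z) dz. The components of the vector representation are exactly the entries of grad f in Cartesian coordinates:
  ∂f/∂x = 0
  ∂f/∂y = 0
  ∂f/∂z = -3*z^2.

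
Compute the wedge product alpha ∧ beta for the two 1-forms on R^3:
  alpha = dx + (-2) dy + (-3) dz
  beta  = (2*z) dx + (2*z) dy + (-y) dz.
alpha ∧ beta = (6*z) dx ∧ dy + (-y + 6*z) dx ∧ dz + (2*y + 6*z) dy ∧ dz

Distribute the wedge, using dx_i ∧ dx_j = -dx_j ∧ dx_i and dx_i ∧ dx_i = 0. For each pair (i, j) with i < j, the coefficient of dx_i ∧ dx_j in alpha ∧ beta is (alpha_i * beta_j - alpha_j * beta_i). Collecting: alpha ∧ beta = (6*z) dx ∧ dy + (-y + 6*z) dx ∧ dz + (2*y + 6*z) dy ∧ dz.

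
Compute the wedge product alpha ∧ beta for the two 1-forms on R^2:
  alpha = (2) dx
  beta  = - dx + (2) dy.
alpha ∧ beta = (4) dx ∧ dy

Distribute the wedge, using dx_i ∧ dx_j = -dx_j ∧ dx_i and dx_i ∧ dx_i = 0. For each pair (i, j) with i < j, the coefficient of dx_i ∧ dx_j in alpha ∧ beta is (alpha_i * beta_j - alpha_j * beta_i). Collecting: alpha ∧ beta = (4) dx ∧ dy.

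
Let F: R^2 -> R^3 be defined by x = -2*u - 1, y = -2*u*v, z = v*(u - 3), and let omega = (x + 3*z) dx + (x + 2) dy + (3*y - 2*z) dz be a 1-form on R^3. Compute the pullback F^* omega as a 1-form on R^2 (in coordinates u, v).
F^* omega = (-8*u*v^2 - 2*u*v + 4*u + 6*v^2 + 16*v + 2) du + (-8*u^2*v + 4*u^2 + 30*u*v - 2*u - 18*v) dv

Using F^*(f dg) = (f ∘ F) d(g ∘ F), substitute each coordinate x_i by F_i(u, v) in f_i, and replace dx_i by d F_i = (∂F_i/∂u) du + (∂F_i/∂v) dv.
  For the x component: f_1(F) = 3*u*v - 2*u - 9*v - 1; d F_1 = (-2) du + (0) dv
  For the y component: f_2(F) = 1 - 2*u; d F_2 = (-2*v) du + (-2*u) dv
  For the z component: f_3(F) = 2*v*(3 - 4*u); d F_3 = (v) du + (u - 3) dv
Combining and collecting du, dv coefficients:
  coeff of du: -8*u*v^2 - 2*u*v + 4*u + 6*v^2 + 16*v + 2
  coeff of dv: -8*u^2*v + 4*u^2 + 30*u*v - 2*u - 18*v
F^* omega = (-8*u*v^2 - 2*u*v + 4*u + 6*v^2 + 16*v + 2) du + (-8*u^2*v + 4*u^2 + 30*u*v - 2*u - 18*v) dv.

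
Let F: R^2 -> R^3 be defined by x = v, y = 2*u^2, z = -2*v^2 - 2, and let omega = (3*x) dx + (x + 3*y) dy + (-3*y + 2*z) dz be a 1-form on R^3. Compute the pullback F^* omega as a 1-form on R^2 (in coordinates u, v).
F^* omega = (4*u*(6*u^2 + v)) du + (v*(24*u^2 + 16*v^2 + 19)) dv

Using F^*(f dg) = (f ∘ F) d(g ∘ F), substitute each coordinate x_i by F_i(u, v) in f_i, and replace dx_i by d F_i = (∂F_i/∂u) du + (∂F_i/∂v) dv.
  For the x component: f_1(F) = 3*v; d F_1 = (0) du + (1) dv
  For the y component: f_2(F) = 6*u^2 + v; d F_2 = (4*u) du + (0) dv
  For the z component: f_3(F) = -6*u^2 - 4*v^2 - 4; d F_3 = (0) du + (-4*v) dv
Combining and collecting du, dv coefficients:
  coeff of du: 4*u*(6*u^2 + v)
  coeff of dv: v*(24*u^2 + 16*v^2 + 19)
F^* omega = (4*u*(6*u^2 + v)) du + (v*(24*u^2 + 16*v^2 + 19)) dv.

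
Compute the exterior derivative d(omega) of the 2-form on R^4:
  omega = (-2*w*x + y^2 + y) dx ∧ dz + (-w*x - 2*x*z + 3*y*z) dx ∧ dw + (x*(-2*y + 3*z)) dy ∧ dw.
d(omega) = (-2*y - 1) dx ∧ dy ∧ dz + (-3*y) dx ∧ dz ∧ dw + (-2*y) dx ∧ dy ∧ dw + (-3*x) dy ∧ dz ∧ dw

For a 2-form omega = sum_{i<j} g_{ij} dx_i ∧ dx_j, the exterior derivative is
  d(omega) = sum_{i<j} d(g_{ij}) ∧ dx_i ∧ dx_j = sum_{i<j, k} (∂g_{ij}/∂x_k) dx_k ∧ dx_i ∧ dx_j.
Expand each term, using dx_k ∧ dx_i ∧ dx_j = sgn(permutation) dx_{(a)} ∧ dx_{(b)} ∧ dx_{(c)} with (a < b < c) sorted:
  d(-2*w*x + y^2 + y) includes (∂/∂y)(-2*w*x + y^2 + y) dy = (2*y + 1) dy, which multiplied by dx ∧ dz gives (-2*y - 1) dx ∧ dy ∧ dz
  d(-2*w*x + y^2 + y) includes (∂/∂w)(-2*w*x + y^2 + y) dw = (-2*x) dw, which multiplied by dx ∧ dz gives (-2*x) dx ∧ dz ∧ dw
  d(-w*x - 2*x*z + 3*y*z) includes (∂/∂y)(-w*x - 2*x*z + 3*y*z) dy = (3*z) dy, which multiplied by dx ∧ dw gives (-3*z) dx ∧ dy ∧ dw
  d(-w*x - 2*x*z + 3*y*z) includes (∂/∂z)(-w*x - 2*x*z + 3*y*z) dz = (-2*x + 3*y) dz, which multiplied by dx ∧ dw gives (2*x - 3*y) dx ∧ dz ∧ dw
  d(x*(-2*y + 3*z)) includes (∂/∂x)(x*(-2*y + 3*z)) dx = (-2*y + 3*z) dx, which multiplied by dy ∧ dw gives (-2*y + 3*z) dx ∧ dy ∧ dw
  d(x*(-2*y + 3*z)) includes (∂/∂z)(x*(-2*y + 3*z)) dz = (3*x) dz, which multiplied by dy ∧ dw gives (-3*x) dy ∧ dz ∧ dw
Collecting like 3-forms: d(omega) = (-2*y - 1) dx ∧ dy ∧ dz + (-3*y) dx ∧ dz ∧ dw + (-2*y) dx ∧ dy ∧ dw + (-3*x) dy ∧ dz ∧ dw.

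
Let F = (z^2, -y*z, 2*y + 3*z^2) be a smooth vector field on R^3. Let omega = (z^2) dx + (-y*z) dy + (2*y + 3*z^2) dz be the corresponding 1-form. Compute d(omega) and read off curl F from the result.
d(omega) = (y + 2) dy ∧ dz + (2*z) dz ∧ dx + (0) dx ∧ dy; curl F = (y + 2, 2*z, 0)

d omega = sum_{i<j} (∂f_j/∂x_i - ∂f_i/∂x_j) dx_i ∧ dx_j. Under the identification (dy ∧ dz, dz ∧ dx, dx ∧ dy) ↔ (e_x, e_y, e_z), the coefficients are exactly the components of curl F. Compute:
  ∂R/∂y - ∂Q/∂z = (2) - (-y) = y + 2
  ∂P/∂z - ∂R/∂x = (2*z) - (0) = 2*z
  ∂Q/∂x - ∂P/∂y = (0) - (0) = 0.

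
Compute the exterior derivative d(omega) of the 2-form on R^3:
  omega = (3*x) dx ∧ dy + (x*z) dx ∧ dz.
d(omega) = 0

For a 2-form omega = sum_{i<j} g_{ij} dx_i ∧ dx_j, the exterior derivative is
  d(omega) = sum_{i<j} d(g_{ij}) ∧ dx_i ∧ dx_j = sum_{i<j, k} (∂g_{ij}/∂x_k) dx_k ∧ dx_i ∧ dx_j.
Expand each term, using dx_k ∧ dx_i ∧ dx_j = sgn(permutation) dx_{(a)} ∧ dx_{(b)} ∧ dx_{(c)} with (a < b < c) sorted:

Collecting like 3-forms: d(omega) = 0.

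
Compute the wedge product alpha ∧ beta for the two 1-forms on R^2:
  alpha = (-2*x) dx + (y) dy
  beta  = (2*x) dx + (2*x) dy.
alpha ∧ beta = (-2*x*(2*x + y)) dx ∧ dy

Distribute the wedge, using dx_i ∧ dx_j = -dx_j ∧ dx_i and dx_i ∧ dx_i = 0. For each pair (i, j) with i < j, the coefficient of dx_i ∧ dx_j in alpha ∧ beta is (alpha_i * beta_j - alpha_j * beta_i). Collecting: alpha ∧ beta = (-2*x*(2*x + y)) dx ∧ dy.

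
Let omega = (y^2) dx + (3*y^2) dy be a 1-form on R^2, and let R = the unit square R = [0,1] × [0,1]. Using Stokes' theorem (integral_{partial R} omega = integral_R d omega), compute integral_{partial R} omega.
integral_(partial R) omega = -1

Stokes: integral_partial_R omega = integral_R d omega with d omega = (∂Q/∂x - ∂P/∂y) dx ∧ dy.
  ∂Q/∂x = 0
  ∂P/∂y = 2*y
  integrand = ∂Q/∂x - ∂P/∂y = -2*y.
Integrating over R: integral_0^1 integral_0^1 (-2*y) dx dy = -1.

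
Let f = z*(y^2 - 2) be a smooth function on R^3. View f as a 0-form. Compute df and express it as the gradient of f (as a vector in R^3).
df = (0) dx + (2*y*z) dy + (y^2 - 2) dz; grad f = (0, 2*y*z, y^2 - 2)

For a 0-form f, d f = (∂f/∂x) dx + (∂f/∂y) dy + (∂f/∂z) dz. The components of the vector representation are exactly the entries of grad f in Cartesian coordinates:
  ∂f/∂x = 0
  ∂f/∂y = 2*y*z
  ∂f/∂z = y^2 - 2.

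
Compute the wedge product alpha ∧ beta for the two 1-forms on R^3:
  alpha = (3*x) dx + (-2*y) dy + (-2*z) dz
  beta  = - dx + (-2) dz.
alpha ∧ beta = (-6*x - 2*z) dx ∧ dz + (-2*y) dx ∧ dy + (4*y) dy ∧ dz

Distribute the wedge, using dx_i ∧ dx_j = -dx_j ∧ dx_i and dx_i ∧ dx_i = 0. For each pair (i, j) with i < j, the coefficient of dx_i ∧ dx_j in alpha ∧ beta is (alpha_i * beta_j - alpha_j * beta_i). Collecting: alpha ∧ beta = (-6*x - 2*z) dx ∧ dz + (-2*y) dx ∧ dy + (4*y) dy ∧ dz.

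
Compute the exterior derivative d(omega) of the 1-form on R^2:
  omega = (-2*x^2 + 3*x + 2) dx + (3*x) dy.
d(omega) = (3) dx ∧ dy

For a 1-form omega = sum_i f_i dx_i, the exterior derivative is
  d(omega) = sum_{i < j} (∂f_j/∂x_i - ∂f_i/∂x_j) dx_i ∧ dx_j.
  coefficient of dx ∧ dy: ∂f_2/∂x - ∂f_1/∂y = ∂(3*x)/∂x - ∂(-2*x^2 + 3*x + 2)/∂y = 3
Assembling: d(omega) = (3) dx ∧ dy.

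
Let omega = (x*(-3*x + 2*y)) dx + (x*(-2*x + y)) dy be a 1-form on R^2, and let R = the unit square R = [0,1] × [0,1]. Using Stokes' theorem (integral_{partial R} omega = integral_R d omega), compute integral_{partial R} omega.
integral_(partial R) omega = -5/2

Stokes: integral_partial_R omega = integral_R d omega with d omega = (∂Q/∂x - ∂P/∂y) dx ∧ dy.
  ∂Q/∂x = -4*x + y
  ∂P/∂y = 2*x
  integrand = ∂Q/∂x - ∂P/∂y = -6*x + y.
Integrating over R: integral_0^1 integral_0^1 (-6*x + y) dx dy = -5/2.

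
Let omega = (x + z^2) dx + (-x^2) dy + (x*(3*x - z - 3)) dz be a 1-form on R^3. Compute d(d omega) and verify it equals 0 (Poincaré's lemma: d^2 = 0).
d(d omega) = 0

Step 1: d omega = sum_{i<j} (∂f_j/∂x_i - ∂f_i/∂x_j) dx_i ∧ dx_j:
  coeff of dx ∧ dy: -2*x
  coeff of dx ∧ dz: 6*x - 3*z - 3
  coeff of dy ∧ dz: 0
Step 2: Apply d again to each 2-form coefficient. The only possible 3-form in R^3 is dx ∧ dy ∧ dz, with coefficient
  ∂(coeff of dy∧dz)/∂x - ∂(coeff of dx∧dz)/∂y + ∂(coeff of dx∧dy)/∂z
  = ∂/∂x (0) - ∂/∂y (6*x - 3*z - 3) + ∂/∂z (-2*x).
Each of these terms simplifies to sums of mixed partials that cancel in pairs. The result is 0 (by equality of mixed partials for smooth functions — Schwarz / Clairaut).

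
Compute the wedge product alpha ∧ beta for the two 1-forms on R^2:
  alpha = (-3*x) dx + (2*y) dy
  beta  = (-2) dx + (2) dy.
alpha ∧ beta = (-6*x + 4*y) dx ∧ dy

Distribute the wedge, using dx_i ∧ dx_j = -dx_j ∧ dx_i and dx_i ∧ dx_i = 0. For each pair (i, j) with i < j, the coefficient of dx_i ∧ dx_j in alpha ∧ beta is (alpha_i * beta_j - alpha_j * beta_i). Collecting: alpha ∧ beta = (-6*x + 4*y) dx ∧ dy.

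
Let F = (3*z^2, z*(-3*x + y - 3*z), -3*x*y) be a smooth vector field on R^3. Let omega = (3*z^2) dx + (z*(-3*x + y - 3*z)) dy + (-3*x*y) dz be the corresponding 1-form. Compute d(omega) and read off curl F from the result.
d(omega) = (-y + 6*z) dy ∧ dz + (3*y + 6*z) dz ∧ dx + (-3*z) dx ∧ dy; curl F = (-y + 6*z, 3*y + 6*z, -3*z)

d omega = sum_{i<j} (∂f_j/∂x_i - ∂f_i/∂x_j) dx_i ∧ dx_j. Under the identification (dy ∧ dz, dz ∧ dx, dx ∧ dy) ↔ (e_x, e_y, e_z), the coefficients are exactly the components of curl F. Compute:
  ∂R/∂y - ∂Q/∂z = (-3*x) - (-3*x + y - 6*z) = -y + 6*z
  ∂P/∂z - ∂R/∂x = (6*z) - (-3*y) = 3*y + 6*z
  ∂Q/∂x - ∂P/∂y = (-3*z) - (0) = -3*z.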